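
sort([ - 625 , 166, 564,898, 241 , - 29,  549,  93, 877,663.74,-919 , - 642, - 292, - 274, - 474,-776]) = [ - 919, - 776, - 642 , -625, - 474, - 292, -274 , - 29, 93, 166,241, 549, 564, 663.74,877,  898 ]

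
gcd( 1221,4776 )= 3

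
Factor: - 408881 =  -11^1 * 37171^1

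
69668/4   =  17417 = 17417.00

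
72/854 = 36/427 = 0.08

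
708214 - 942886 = -234672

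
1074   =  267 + 807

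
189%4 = 1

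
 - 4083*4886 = -19949538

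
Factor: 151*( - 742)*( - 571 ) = 63975982 = 2^1*7^1 * 53^1*151^1*571^1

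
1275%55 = 10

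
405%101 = 1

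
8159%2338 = 1145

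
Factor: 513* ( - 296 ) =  - 2^3  *3^3*19^1*37^1 = -151848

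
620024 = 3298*188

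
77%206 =77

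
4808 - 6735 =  - 1927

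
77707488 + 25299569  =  103007057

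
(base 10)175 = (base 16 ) AF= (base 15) ba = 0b10101111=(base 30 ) 5P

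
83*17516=1453828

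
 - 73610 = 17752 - 91362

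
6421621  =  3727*1723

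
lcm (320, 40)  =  320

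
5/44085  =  1/8817 = 0.00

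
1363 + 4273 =5636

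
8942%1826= 1638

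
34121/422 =34121/422  =  80.86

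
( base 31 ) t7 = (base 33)RF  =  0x38A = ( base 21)213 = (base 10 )906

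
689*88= 60632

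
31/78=31/78 = 0.40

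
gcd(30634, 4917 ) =1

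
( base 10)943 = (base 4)32233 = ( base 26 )1A7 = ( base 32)tf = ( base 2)1110101111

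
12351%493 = 26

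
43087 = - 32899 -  - 75986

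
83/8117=83/8117 = 0.01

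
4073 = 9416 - 5343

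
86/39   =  86/39=2.21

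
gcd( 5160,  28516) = 4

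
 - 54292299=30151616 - 84443915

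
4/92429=4/92429 = 0.00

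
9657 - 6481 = 3176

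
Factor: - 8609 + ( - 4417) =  - 2^1*3^1*13^1 * 167^1= - 13026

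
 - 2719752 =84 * ( - 32378)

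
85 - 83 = 2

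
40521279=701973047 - 661451768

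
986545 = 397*2485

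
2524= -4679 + 7203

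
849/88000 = 849/88000 = 0.01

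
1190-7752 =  - 6562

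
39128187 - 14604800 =24523387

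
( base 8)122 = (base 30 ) 2m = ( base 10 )82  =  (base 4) 1102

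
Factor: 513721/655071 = 3^( - 1)*13^1 * 43^1*919^1*218357^( - 1 )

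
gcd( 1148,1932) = 28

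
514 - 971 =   -  457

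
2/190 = 1/95 = 0.01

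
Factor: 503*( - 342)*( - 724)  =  124546824= 2^3*3^2*19^1*181^1*  503^1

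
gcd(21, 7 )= 7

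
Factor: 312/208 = 2^( - 1)*3^1 = 3/2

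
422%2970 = 422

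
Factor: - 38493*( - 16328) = 2^3*3^2*7^1*13^2*47^1*157^1  =  628513704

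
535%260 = 15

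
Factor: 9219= 3^1* 7^1 * 439^1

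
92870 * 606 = 56279220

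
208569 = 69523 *3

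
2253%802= 649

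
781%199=184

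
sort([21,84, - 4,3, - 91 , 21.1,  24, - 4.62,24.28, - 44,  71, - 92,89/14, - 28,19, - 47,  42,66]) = [ - 92, - 91, - 47, - 44, - 28, - 4.62, - 4,3,  89/14,  19, 21 , 21.1,24, 24.28, 42,  66,71,  84] 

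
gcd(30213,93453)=3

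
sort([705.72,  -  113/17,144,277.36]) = [ - 113/17,144 , 277.36,705.72]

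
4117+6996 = 11113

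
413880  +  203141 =617021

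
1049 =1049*1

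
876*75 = 65700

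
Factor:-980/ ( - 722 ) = 2^1 * 5^1*7^2 * 19^ ( - 2 ) = 490/361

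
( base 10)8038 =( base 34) 6WE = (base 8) 17546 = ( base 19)1351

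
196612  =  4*49153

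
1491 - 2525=  -  1034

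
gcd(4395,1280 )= 5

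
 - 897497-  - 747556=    - 149941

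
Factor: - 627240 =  - 2^3*3^1*5^1*5227^1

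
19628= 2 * 9814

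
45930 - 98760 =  - 52830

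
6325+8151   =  14476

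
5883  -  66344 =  - 60461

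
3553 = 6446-2893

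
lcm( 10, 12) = 60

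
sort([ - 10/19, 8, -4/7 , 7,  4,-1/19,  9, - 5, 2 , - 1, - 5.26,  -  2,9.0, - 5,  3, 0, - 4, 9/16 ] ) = [ -5.26, - 5,- 5, - 4, - 2, - 1, - 4/7, - 10/19, - 1/19,0,9/16, 2,3, 4,7,  8,9,  9.0]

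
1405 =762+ 643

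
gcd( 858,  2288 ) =286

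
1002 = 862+140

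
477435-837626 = -360191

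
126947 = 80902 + 46045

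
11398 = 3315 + 8083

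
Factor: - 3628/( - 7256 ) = 1/2 = 2^(-1)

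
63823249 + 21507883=85331132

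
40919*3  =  122757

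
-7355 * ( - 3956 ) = 29096380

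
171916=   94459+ 77457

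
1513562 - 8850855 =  - 7337293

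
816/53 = 15 + 21/53= 15.40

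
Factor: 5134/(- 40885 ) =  - 2^1*5^ ( - 1 )*13^ ( - 1 )*37^(-1)*151^1 = - 302/2405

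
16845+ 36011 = 52856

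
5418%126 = 0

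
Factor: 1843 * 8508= 2^2 * 3^1 * 19^1*97^1*709^1 = 15680244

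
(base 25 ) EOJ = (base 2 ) 10010010011001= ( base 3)110212000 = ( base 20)1389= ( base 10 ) 9369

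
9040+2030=11070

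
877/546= 877/546=1.61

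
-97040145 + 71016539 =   -  26023606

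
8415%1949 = 619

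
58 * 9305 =539690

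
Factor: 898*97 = 87106 = 2^1*97^1*449^1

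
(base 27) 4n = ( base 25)56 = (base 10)131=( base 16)83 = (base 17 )7C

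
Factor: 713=23^1*31^1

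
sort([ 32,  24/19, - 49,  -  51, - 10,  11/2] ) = [ - 51,-49,-10,24/19, 11/2,32 ] 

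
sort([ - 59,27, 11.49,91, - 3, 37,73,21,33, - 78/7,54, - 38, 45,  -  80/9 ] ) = [ - 59, - 38, -78/7, - 80/9, - 3,  11.49, 21,27, 33,  37,45,54, 73 , 91]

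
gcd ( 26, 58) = 2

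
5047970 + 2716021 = 7763991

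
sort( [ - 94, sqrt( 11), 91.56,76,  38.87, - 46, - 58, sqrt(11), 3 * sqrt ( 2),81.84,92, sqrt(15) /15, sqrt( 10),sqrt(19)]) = [ - 94 ,- 58, - 46,sqrt( 15)/15, sqrt(  10),  sqrt(11), sqrt(11),  3 * sqrt( 2), sqrt(19), 38.87, 76, 81.84,91.56, 92 ]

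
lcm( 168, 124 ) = 5208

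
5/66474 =5/66474 = 0.00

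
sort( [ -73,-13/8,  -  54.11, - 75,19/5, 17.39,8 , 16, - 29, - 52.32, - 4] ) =[ - 75, - 73, - 54.11, -52.32,-29, - 4, - 13/8,19/5,8,  16,17.39 ]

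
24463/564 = 43 + 211/564 =43.37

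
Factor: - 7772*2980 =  -2^4*5^1*29^1*67^1 * 149^1 = - 23160560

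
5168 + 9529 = 14697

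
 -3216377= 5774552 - 8990929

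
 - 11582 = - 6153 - 5429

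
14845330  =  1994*7445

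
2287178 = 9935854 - 7648676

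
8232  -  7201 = 1031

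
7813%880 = 773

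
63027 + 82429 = 145456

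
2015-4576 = -2561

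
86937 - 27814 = 59123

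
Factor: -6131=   -  6131^1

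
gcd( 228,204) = 12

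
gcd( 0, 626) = 626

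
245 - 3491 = - 3246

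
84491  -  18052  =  66439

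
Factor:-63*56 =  - 2^3 * 3^2*7^2 =- 3528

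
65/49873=65/49873 = 0.00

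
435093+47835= 482928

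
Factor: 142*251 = 2^1 * 71^1*251^1 = 35642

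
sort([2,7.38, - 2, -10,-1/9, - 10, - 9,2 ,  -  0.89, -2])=[ - 10, - 10, - 9, - 2 , - 2, - 0.89, - 1/9, 2,2,7.38 ]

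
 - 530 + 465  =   - 65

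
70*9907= 693490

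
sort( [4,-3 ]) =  [ - 3,  4]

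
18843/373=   18843/373 = 50.52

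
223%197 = 26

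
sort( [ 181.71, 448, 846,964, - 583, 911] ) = [  -  583, 181.71,448,846, 911, 964 ]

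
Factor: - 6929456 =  - 2^4*163^1*2657^1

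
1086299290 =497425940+588873350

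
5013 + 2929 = 7942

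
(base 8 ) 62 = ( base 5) 200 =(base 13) 3b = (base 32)1I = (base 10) 50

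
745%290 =165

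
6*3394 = 20364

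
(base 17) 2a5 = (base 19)21C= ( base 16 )2F1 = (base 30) p3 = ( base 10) 753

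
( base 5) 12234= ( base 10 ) 944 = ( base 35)qy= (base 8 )1660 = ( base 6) 4212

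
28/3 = 28/3 = 9.33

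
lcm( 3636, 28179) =112716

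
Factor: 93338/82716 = 2^( - 1)*3^( - 1)*7^1*59^1*61^ ( - 1 ) = 413/366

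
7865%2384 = 713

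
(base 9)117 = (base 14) 6D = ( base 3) 10121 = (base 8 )141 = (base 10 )97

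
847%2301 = 847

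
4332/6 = 722 = 722.00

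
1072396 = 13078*82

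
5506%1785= 151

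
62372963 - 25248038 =37124925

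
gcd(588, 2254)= 98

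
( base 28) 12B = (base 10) 851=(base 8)1523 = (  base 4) 31103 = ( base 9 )1145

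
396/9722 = 198/4861 = 0.04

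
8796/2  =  4398 = 4398.00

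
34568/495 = 34568/495 = 69.83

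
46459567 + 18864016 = 65323583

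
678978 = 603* 1126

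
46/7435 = 46/7435 = 0.01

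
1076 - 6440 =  - 5364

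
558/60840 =31/3380 = 0.01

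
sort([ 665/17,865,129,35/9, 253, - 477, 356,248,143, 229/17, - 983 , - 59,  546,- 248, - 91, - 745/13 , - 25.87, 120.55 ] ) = [ - 983,-477, - 248, - 91, - 59,-745/13, - 25.87, 35/9, 229/17,  665/17, 120.55, 129, 143,  248, 253,356, 546,865 ]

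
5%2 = 1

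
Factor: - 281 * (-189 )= 53109 = 3^3*7^1*281^1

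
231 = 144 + 87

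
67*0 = 0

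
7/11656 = 7/11656 = 0.00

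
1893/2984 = 1893/2984  =  0.63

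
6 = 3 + 3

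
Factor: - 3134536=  - 2^3*391817^1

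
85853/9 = 9539 + 2/9 = 9539.22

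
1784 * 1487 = 2652808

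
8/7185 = 8/7185= 0.00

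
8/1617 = 8/1617 = 0.00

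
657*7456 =4898592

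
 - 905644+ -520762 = -1426406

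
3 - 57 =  - 54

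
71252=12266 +58986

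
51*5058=257958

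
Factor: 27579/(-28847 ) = -3^1*7^( - 1)*13^( - 1)*29^1=- 87/91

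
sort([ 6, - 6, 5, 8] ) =[ - 6, 5,6,8]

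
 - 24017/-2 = 24017/2=   12008.50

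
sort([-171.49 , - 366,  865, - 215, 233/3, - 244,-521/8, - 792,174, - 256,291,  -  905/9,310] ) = [-792, - 366, - 256,  -  244,-215,  -  171.49, - 905/9 ,-521/8,233/3,174,291, 310,865 ] 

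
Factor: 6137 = 17^1*19^2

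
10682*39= 416598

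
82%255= 82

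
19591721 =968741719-949149998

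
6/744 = 1/124=0.01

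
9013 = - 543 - -9556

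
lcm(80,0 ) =0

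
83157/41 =83157/41 =2028.22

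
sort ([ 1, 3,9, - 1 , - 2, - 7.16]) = [ - 7.16, - 2, - 1, 1, 3,9]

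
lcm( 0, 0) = 0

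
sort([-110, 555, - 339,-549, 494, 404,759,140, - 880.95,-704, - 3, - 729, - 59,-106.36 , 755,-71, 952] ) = [ - 880.95, - 729, - 704, - 549,  -  339,-110, - 106.36, - 71 , - 59, - 3,140, 404,494, 555,755,759 , 952 ] 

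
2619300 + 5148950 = 7768250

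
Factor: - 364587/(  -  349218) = 121529/116406 = 2^( - 1)*3^( - 2)*29^( - 1)*53^1*223^(  -  1)*2293^1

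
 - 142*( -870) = 123540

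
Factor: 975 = 3^1*5^2*13^1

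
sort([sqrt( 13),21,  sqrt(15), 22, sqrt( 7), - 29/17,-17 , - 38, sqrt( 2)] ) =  [-38, -17, - 29/17, sqrt( 2),sqrt( 7 ), sqrt( 13), sqrt( 15 ), 21,22 ] 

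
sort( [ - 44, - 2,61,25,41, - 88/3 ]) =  [ - 44, - 88/3 , - 2,25,41, 61 ]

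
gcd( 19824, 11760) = 336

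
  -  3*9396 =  - 28188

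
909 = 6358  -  5449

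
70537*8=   564296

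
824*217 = 178808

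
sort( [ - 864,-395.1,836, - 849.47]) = [  -  864,- 849.47,  -  395.1,836] 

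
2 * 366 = 732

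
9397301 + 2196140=11593441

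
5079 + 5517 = 10596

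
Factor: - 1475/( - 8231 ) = 5^2*59^1 * 8231^( - 1)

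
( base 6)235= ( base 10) 95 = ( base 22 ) 47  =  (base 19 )50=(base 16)5F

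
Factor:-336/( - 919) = 2^4*3^1 *7^1*919^ ( - 1)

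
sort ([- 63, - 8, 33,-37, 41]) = [-63,-37,-8,33,41] 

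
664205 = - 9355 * (-71 )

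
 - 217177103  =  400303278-617480381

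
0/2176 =0  =  0.00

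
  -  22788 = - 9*2532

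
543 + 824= 1367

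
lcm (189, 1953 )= 5859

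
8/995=8/995  =  0.01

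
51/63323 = 51/63323 = 0.00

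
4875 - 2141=2734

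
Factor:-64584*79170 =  - 2^4*3^4 * 5^1*7^1*13^2*23^1*29^1 = - 5113115280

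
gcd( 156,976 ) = 4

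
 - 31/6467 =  - 31/6467 = - 0.00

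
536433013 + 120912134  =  657345147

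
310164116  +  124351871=434515987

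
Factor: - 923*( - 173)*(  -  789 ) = -3^1*13^1*71^1  *  173^1*263^1 = -  125986731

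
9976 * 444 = 4429344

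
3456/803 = 4 + 244/803 = 4.30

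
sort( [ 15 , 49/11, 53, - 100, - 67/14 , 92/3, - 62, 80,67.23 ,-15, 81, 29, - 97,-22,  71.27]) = [-100,  -  97,  -  62, - 22,  -  15,-67/14,49/11, 15, 29, 92/3, 53, 67.23 , 71.27, 80 , 81] 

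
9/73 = 9/73 = 0.12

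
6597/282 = 23 + 37/94 = 23.39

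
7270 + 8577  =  15847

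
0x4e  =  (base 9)86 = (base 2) 1001110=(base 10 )78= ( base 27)2o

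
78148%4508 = 1512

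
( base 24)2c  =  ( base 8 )74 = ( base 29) 22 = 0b111100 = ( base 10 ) 60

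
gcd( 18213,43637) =1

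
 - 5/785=  -  1 + 156/157= -0.01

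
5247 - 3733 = 1514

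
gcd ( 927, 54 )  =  9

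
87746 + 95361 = 183107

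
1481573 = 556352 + 925221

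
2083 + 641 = 2724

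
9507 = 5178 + 4329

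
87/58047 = 29/19349 = 0.00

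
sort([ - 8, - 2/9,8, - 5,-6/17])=[ - 8, - 5,-6/17,-2/9 , 8]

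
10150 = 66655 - 56505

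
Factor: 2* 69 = 138 = 2^1*3^1 * 23^1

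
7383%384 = 87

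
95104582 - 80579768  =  14524814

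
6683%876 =551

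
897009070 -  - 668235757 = 1565244827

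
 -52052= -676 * 77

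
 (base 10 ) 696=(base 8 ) 1270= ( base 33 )L3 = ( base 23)176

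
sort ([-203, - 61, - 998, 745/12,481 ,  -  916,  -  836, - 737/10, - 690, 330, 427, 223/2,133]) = [ - 998, - 916 ,-836, - 690,-203, - 737/10, - 61,745/12,223/2,133,330, 427 , 481 ] 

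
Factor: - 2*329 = - 658 = -2^1*7^1*47^1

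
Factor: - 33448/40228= - 74/89 = - 2^1*37^1*89^( - 1)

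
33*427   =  14091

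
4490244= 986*4554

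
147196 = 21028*7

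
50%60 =50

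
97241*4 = 388964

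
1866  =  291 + 1575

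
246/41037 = 82/13679 = 0.01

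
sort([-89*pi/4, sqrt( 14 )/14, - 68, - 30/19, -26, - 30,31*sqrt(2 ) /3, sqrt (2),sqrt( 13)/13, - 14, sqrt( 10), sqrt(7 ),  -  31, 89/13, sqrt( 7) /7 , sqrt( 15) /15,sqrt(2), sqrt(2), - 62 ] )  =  [ - 89*pi/4, - 68,-62,-31, - 30, - 26, - 14, - 30/19, sqrt( 15)/15,sqrt( 14 ) /14, sqrt( 13 ) /13, sqrt (7)/7, sqrt( 2), sqrt( 2 ) , sqrt( 2 ), sqrt (7 ), sqrt(10),89/13,31*sqrt( 2)/3]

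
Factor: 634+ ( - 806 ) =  - 172 = -2^2 * 43^1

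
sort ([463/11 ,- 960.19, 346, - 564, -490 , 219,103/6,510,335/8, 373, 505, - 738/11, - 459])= [  -  960.19, - 564,-490 , - 459, - 738/11,103/6,  335/8, 463/11, 219, 346,373, 505, 510 ]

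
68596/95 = 722  +  6/95 = 722.06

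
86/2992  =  43/1496 = 0.03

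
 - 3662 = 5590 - 9252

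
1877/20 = 1877/20=93.85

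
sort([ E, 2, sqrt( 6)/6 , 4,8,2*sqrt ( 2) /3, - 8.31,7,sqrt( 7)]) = [ - 8.31,sqrt( 6)/6,2*sqrt(2)/3, 2, sqrt( 7),E,4, 7, 8]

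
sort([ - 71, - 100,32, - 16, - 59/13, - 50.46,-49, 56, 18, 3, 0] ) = [ - 100, - 71, -50.46, - 49, - 16, - 59/13, 0, 3,18, 32,56]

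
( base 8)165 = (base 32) 3l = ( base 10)117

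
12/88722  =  2/14787 = 0.00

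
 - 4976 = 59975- 64951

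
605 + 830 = 1435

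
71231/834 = 71231/834  =  85.41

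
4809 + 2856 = 7665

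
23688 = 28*846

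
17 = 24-7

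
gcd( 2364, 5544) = 12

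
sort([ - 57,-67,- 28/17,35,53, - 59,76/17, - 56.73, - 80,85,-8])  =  [-80, - 67 ,-59, - 57, -56.73,-8,  -  28/17,76/17,  35,  53,85]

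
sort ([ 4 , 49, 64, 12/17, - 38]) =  [ - 38,12/17, 4,49, 64]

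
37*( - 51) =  - 1887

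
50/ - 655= - 1 + 121/131 = - 0.08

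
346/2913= 346/2913 =0.12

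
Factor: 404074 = 2^1*11^1 * 18367^1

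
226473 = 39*5807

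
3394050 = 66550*51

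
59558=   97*614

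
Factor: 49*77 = 3773 = 7^3*11^1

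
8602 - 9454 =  - 852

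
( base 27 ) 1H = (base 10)44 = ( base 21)22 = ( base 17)2A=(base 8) 54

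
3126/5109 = 1042/1703 = 0.61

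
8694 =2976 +5718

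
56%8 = 0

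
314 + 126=440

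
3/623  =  3/623= 0.00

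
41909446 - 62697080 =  - 20787634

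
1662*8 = 13296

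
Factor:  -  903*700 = - 632100 = -2^2*3^1*5^2 * 7^2*43^1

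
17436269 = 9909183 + 7527086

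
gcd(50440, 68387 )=1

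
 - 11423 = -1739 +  - 9684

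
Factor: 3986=2^1*1993^1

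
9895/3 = 3298 + 1/3 = 3298.33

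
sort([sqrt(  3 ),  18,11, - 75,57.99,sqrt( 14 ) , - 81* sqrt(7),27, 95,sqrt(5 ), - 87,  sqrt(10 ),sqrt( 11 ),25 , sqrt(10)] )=[-81*sqrt( 7 ), - 87, - 75,sqrt(3),sqrt( 5),  sqrt(10),  sqrt(10),sqrt( 11), sqrt ( 14 ) , 11, 18,25,27, 57.99,95] 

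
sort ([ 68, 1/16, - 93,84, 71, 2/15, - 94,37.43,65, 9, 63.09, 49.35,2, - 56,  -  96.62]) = [-96.62, - 94 ,  -  93, - 56, 1/16,2/15, 2, 9,37.43,49.35, 63.09 , 65, 68,71, 84]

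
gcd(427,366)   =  61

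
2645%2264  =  381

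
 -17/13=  - 2 + 9/13 = - 1.31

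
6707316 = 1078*6222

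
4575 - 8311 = - 3736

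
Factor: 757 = 757^1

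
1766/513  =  1766/513 = 3.44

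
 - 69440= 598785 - 668225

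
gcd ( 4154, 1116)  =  62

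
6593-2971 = 3622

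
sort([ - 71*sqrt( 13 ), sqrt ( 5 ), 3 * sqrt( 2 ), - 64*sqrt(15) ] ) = [ - 71*sqrt(13), - 64*sqrt ( 15 ) , sqrt( 5 ),  3*sqrt( 2)] 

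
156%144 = 12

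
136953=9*15217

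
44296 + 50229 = 94525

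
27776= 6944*4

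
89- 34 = 55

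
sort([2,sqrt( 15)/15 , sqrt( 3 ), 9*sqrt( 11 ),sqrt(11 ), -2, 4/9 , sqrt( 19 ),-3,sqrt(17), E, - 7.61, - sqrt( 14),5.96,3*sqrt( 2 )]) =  [ -7.61, -sqrt (14 ),-3 , - 2, sqrt( 15) /15,4/9, sqrt(3),  2,E,sqrt(11), sqrt(17 ),3* sqrt( 2 ), sqrt( 19 ),5.96, 9*sqrt( 11)]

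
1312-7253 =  - 5941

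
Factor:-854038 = -2^1 * 167^1* 2557^1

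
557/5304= 557/5304 = 0.11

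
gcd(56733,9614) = 1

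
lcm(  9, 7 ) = 63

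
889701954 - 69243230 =820458724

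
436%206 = 24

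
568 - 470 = 98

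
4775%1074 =479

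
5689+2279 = 7968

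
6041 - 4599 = 1442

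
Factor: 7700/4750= 154/95 =2^1 * 5^(  -  1)*7^1*11^1*19^ ( - 1)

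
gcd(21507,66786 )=3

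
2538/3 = 846  =  846.00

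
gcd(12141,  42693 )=57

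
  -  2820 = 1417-4237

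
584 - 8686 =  - 8102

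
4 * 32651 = 130604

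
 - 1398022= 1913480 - 3311502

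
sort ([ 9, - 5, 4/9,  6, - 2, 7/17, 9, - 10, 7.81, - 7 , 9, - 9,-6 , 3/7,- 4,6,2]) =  [  -  10, - 9, - 7, - 6,-5, - 4, - 2,7/17,3/7, 4/9, 2, 6,6,7.81,9,9,  9 ] 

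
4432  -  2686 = 1746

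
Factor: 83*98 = 2^1*7^2*83^1 = 8134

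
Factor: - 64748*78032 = -2^6*4877^1*16187^1 = - 5052415936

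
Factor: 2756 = 2^2 * 13^1 * 53^1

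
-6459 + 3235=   -  3224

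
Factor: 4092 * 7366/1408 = 342519/16 = 2^( - 4)*3^1*29^1*31^1*127^1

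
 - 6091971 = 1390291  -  7482262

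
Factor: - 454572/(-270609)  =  2^2*3^3*23^1*61^1*90203^ (  -  1) = 151524/90203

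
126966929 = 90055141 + 36911788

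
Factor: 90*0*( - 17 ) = 0  =  0^1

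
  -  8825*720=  - 6354000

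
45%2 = 1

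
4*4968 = 19872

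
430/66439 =430/66439 = 0.01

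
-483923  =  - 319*1517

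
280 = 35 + 245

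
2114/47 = 2114/47  =  44.98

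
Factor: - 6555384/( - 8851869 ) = 2^3*11^1*13^(-1 )*31^1*89^1 * 25219^( - 1 ) = 242792/327847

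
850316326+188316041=1038632367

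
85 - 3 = 82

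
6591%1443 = 819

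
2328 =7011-4683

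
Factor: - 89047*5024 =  - 447372128 = -2^5*7^1*157^1*12721^1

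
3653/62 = 3653/62 = 58.92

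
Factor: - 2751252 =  - 2^2*3^1*7^2*4679^1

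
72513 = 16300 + 56213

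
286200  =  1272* 225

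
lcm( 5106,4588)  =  316572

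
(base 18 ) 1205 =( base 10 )6485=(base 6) 50005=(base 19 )HI6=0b1100101010101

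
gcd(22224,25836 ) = 12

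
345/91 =3 + 72/91 = 3.79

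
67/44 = 1+23/44 = 1.52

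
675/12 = 56 + 1/4  =  56.25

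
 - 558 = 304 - 862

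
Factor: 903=3^1*7^1*43^1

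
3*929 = 2787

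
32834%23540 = 9294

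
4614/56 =82 + 11/28 = 82.39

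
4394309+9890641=14284950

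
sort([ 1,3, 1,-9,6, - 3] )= [ - 9 , - 3, 1, 1,3, 6] 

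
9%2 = 1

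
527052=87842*6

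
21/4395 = 7/1465 = 0.00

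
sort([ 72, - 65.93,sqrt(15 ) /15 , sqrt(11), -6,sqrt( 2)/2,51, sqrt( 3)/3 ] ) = [ - 65.93, - 6,  sqrt (15)/15, sqrt( 3)/3,sqrt( 2)/2,  sqrt( 11),51,72]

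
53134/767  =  53134/767 = 69.28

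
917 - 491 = 426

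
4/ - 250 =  - 1 + 123/125   =  -0.02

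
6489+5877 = 12366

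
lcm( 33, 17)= 561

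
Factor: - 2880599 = -17^1*29^1*5843^1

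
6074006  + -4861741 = 1212265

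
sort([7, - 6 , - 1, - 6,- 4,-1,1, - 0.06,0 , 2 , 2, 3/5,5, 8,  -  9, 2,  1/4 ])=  [ - 9, - 6,-6, - 4, - 1, - 1,-0.06,0, 1/4,3/5,1,2,2, 2,5, 7, 8 ] 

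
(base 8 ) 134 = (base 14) 68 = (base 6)232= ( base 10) 92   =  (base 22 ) 44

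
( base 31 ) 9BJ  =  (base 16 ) 2331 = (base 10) 9009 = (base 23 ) H0G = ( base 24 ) FF9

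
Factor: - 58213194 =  - 2^1*3^1*13^1*41^1*109^1*167^1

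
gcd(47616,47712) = 96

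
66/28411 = 66/28411 = 0.00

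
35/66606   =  35/66606 = 0.00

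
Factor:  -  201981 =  - 3^1*13^1*5179^1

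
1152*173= 199296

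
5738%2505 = 728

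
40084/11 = 3644 = 3644.00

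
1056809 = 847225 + 209584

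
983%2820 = 983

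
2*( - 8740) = -17480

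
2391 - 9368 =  - 6977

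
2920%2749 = 171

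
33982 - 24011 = 9971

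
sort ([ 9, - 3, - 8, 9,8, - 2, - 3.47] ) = [ - 8, - 3.47 , - 3, - 2,8, 9, 9]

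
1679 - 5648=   -  3969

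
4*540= 2160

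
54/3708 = 3/206 = 0.01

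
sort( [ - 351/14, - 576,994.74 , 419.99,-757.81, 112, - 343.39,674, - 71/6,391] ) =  [ - 757.81, - 576,  -  343.39, - 351/14, - 71/6,112,  391,  419.99, 674,994.74]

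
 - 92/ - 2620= 23/655 = 0.04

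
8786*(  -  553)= - 4858658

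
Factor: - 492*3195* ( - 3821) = 2^2*3^3 * 5^1 * 41^1*71^1*3821^1   =  6006382740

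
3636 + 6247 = 9883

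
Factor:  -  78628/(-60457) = 2^2*11^1*1787^1*60457^ ( - 1 ) 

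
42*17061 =716562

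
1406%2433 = 1406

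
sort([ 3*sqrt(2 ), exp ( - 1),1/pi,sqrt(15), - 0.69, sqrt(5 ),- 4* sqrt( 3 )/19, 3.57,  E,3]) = [  -  0.69,  -  4*sqrt( 3)/19,  1/pi,exp( -1),sqrt(5),E,3 , 3.57,sqrt( 15), 3*sqrt( 2)]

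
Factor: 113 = 113^1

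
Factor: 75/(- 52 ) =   -  2^( - 2 )*3^1*5^2*13^( - 1) 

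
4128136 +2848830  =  6976966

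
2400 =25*96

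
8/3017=8/3017 = 0.00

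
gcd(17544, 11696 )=5848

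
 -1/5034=-1/5034 = - 0.00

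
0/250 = 0 = 0.00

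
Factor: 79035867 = 3^2*8781763^1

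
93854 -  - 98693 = 192547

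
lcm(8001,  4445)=40005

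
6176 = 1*6176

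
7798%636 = 166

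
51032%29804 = 21228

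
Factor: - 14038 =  - 2^1*7019^1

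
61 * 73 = 4453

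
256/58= 128/29 =4.41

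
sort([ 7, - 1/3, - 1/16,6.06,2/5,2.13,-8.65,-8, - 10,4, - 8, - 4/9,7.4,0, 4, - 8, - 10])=[ - 10,-10,-8.65,  -  8, - 8, - 8, - 4/9, - 1/3,-1/16, 0,2/5,  2.13,  4 , 4,6.06,7,7.4 ]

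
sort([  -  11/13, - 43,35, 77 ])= [ - 43,-11/13, 35,77]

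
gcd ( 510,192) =6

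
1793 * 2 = 3586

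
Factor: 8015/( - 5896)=-2^( - 3) * 5^1*7^1*11^(  -  1 )*67^( - 1 )*229^1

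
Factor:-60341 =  - 83^1*727^1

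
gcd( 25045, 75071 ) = 1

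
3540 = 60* 59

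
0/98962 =0 =0.00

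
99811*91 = 9082801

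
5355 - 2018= 3337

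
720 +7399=8119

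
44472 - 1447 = 43025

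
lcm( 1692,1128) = 3384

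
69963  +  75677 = 145640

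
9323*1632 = 15215136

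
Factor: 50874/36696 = 2^ (  -  2)* 11^( - 1 )*61^1 = 61/44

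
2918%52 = 6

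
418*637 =266266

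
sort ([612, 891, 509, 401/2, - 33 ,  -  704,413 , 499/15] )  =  [ - 704, - 33,499/15 , 401/2,413, 509 , 612,891 ]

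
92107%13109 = 344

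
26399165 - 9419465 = 16979700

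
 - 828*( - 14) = 11592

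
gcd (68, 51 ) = 17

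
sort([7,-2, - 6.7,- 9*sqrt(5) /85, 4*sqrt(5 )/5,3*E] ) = [ - 6.7, -2, - 9*sqrt ( 5)/85,4*sqrt(5)/5,  7 , 3*E ] 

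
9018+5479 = 14497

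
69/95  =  69/95  =  0.73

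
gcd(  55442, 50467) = 1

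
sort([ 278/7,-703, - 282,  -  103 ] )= [ - 703,  -  282,-103 , 278/7 ]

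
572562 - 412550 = 160012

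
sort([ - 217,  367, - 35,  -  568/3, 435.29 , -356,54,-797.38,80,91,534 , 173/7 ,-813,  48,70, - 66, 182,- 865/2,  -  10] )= [-813 , - 797.38, - 865/2 , - 356,-217, - 568/3, - 66,-35, - 10,173/7, 48 , 54, 70,80, 91,182,367, 435.29,534 ]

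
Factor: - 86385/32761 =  - 3^1*5^1*13^1*181^ ( - 2 )* 443^1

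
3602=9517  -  5915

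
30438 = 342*89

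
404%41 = 35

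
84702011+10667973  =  95369984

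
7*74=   518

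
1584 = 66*24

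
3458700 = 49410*70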